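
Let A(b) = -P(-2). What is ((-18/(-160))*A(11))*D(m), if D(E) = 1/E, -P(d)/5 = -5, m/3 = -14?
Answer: 15/224 ≈ 0.066964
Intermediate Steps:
m = -42 (m = 3*(-14) = -42)
P(d) = 25 (P(d) = -5*(-5) = 25)
D(E) = 1/E
A(b) = -25 (A(b) = -1*25 = -25)
((-18/(-160))*A(11))*D(m) = (-18/(-160)*(-25))/(-42) = (-18*(-1/160)*(-25))*(-1/42) = ((9/80)*(-25))*(-1/42) = -45/16*(-1/42) = 15/224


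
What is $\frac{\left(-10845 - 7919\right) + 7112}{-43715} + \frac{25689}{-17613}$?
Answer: $- \frac{305922653}{256650765} \approx -1.192$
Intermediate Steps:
$\frac{\left(-10845 - 7919\right) + 7112}{-43715} + \frac{25689}{-17613} = \left(-18764 + 7112\right) \left(- \frac{1}{43715}\right) + 25689 \left(- \frac{1}{17613}\right) = \left(-11652\right) \left(- \frac{1}{43715}\right) - \frac{8563}{5871} = \frac{11652}{43715} - \frac{8563}{5871} = - \frac{305922653}{256650765}$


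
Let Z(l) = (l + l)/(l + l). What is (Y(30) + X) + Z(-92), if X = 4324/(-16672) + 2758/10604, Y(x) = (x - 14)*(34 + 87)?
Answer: 21402633921/11049368 ≈ 1937.0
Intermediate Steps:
Z(l) = 1 (Z(l) = (2*l)/((2*l)) = (2*l)*(1/(2*l)) = 1)
Y(x) = -1694 + 121*x (Y(x) = (-14 + x)*121 = -1694 + 121*x)
X = 8105/11049368 (X = 4324*(-1/16672) + 2758*(1/10604) = -1081/4168 + 1379/5302 = 8105/11049368 ≈ 0.00073353)
(Y(30) + X) + Z(-92) = ((-1694 + 121*30) + 8105/11049368) + 1 = ((-1694 + 3630) + 8105/11049368) + 1 = (1936 + 8105/11049368) + 1 = 21391584553/11049368 + 1 = 21402633921/11049368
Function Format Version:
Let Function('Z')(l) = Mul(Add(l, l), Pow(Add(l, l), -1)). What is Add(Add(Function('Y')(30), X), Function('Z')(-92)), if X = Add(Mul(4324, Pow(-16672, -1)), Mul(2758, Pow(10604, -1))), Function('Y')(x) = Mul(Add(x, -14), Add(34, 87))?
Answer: Rational(21402633921, 11049368) ≈ 1937.0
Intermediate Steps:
Function('Z')(l) = 1 (Function('Z')(l) = Mul(Mul(2, l), Pow(Mul(2, l), -1)) = Mul(Mul(2, l), Mul(Rational(1, 2), Pow(l, -1))) = 1)
Function('Y')(x) = Add(-1694, Mul(121, x)) (Function('Y')(x) = Mul(Add(-14, x), 121) = Add(-1694, Mul(121, x)))
X = Rational(8105, 11049368) (X = Add(Mul(4324, Rational(-1, 16672)), Mul(2758, Rational(1, 10604))) = Add(Rational(-1081, 4168), Rational(1379, 5302)) = Rational(8105, 11049368) ≈ 0.00073353)
Add(Add(Function('Y')(30), X), Function('Z')(-92)) = Add(Add(Add(-1694, Mul(121, 30)), Rational(8105, 11049368)), 1) = Add(Add(Add(-1694, 3630), Rational(8105, 11049368)), 1) = Add(Add(1936, Rational(8105, 11049368)), 1) = Add(Rational(21391584553, 11049368), 1) = Rational(21402633921, 11049368)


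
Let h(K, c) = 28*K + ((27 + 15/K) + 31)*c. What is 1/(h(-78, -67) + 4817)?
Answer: -26/32243 ≈ -0.00080638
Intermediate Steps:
h(K, c) = 28*K + c*(58 + 15/K) (h(K, c) = 28*K + (58 + 15/K)*c = 28*K + c*(58 + 15/K))
1/(h(-78, -67) + 4817) = 1/((28*(-78) + 58*(-67) + 15*(-67)/(-78)) + 4817) = 1/((-2184 - 3886 + 15*(-67)*(-1/78)) + 4817) = 1/((-2184 - 3886 + 335/26) + 4817) = 1/(-157485/26 + 4817) = 1/(-32243/26) = -26/32243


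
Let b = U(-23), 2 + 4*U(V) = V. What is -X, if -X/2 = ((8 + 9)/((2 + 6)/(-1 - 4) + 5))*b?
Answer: -125/2 ≈ -62.500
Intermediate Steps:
U(V) = -½ + V/4
b = -25/4 (b = -½ + (¼)*(-23) = -½ - 23/4 = -25/4 ≈ -6.2500)
X = 125/2 (X = -2*(8 + 9)/((2 + 6)/(-1 - 4) + 5)*(-25)/4 = -2*17/(8/(-5) + 5)*(-25)/4 = -2*17/(8*(-⅕) + 5)*(-25)/4 = -2*17/(-8/5 + 5)*(-25)/4 = -2*17/(17/5)*(-25)/4 = -2*17*(5/17)*(-25)/4 = -10*(-25)/4 = -2*(-125/4) = 125/2 ≈ 62.500)
-X = -1*125/2 = -125/2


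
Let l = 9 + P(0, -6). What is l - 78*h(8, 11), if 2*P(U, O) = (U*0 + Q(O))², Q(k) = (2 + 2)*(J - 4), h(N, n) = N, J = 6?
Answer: -583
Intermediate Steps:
Q(k) = 8 (Q(k) = (2 + 2)*(6 - 4) = 4*2 = 8)
P(U, O) = 32 (P(U, O) = (U*0 + 8)²/2 = (0 + 8)²/2 = (½)*8² = (½)*64 = 32)
l = 41 (l = 9 + 32 = 41)
l - 78*h(8, 11) = 41 - 78*8 = 41 - 624 = -583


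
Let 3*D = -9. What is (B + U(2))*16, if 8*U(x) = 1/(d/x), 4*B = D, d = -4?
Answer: -13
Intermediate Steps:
D = -3 (D = (1/3)*(-9) = -3)
B = -3/4 (B = (1/4)*(-3) = -3/4 ≈ -0.75000)
U(x) = -x/32 (U(x) = 1/(8*((-4/x))) = (-x/4)/8 = -x/32)
(B + U(2))*16 = (-3/4 - 1/32*2)*16 = (-3/4 - 1/16)*16 = -13/16*16 = -13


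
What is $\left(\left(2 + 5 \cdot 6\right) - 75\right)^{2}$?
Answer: $1849$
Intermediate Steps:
$\left(\left(2 + 5 \cdot 6\right) - 75\right)^{2} = \left(\left(2 + 30\right) - 75\right)^{2} = \left(32 - 75\right)^{2} = \left(-43\right)^{2} = 1849$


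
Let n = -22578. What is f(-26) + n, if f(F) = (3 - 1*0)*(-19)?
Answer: -22635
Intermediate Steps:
f(F) = -57 (f(F) = (3 + 0)*(-19) = 3*(-19) = -57)
f(-26) + n = -57 - 22578 = -22635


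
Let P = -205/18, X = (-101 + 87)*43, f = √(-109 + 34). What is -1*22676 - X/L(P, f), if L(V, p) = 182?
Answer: -294745/13 ≈ -22673.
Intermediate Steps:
f = 5*I*√3 (f = √(-75) = 5*I*√3 ≈ 8.6602*I)
X = -602 (X = -14*43 = -602)
P = -205/18 (P = -205*1/18 = -205/18 ≈ -11.389)
-1*22676 - X/L(P, f) = -1*22676 - (-602)/182 = -22676 - (-602)/182 = -22676 - 1*(-43/13) = -22676 + 43/13 = -294745/13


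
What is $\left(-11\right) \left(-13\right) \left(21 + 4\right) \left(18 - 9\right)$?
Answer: $32175$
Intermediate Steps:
$\left(-11\right) \left(-13\right) \left(21 + 4\right) \left(18 - 9\right) = 143 \cdot 25 \cdot 9 = 143 \cdot 225 = 32175$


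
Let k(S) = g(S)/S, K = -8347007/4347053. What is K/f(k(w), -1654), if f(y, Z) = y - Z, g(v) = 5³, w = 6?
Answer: -50082042/43683535597 ≈ -0.0011465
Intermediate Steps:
g(v) = 125
K = -8347007/4347053 (K = -8347007*1/4347053 = -8347007/4347053 ≈ -1.9202)
k(S) = 125/S
K/f(k(w), -1654) = -8347007/(4347053*(125/6 - 1*(-1654))) = -8347007/(4347053*(125*(⅙) + 1654)) = -8347007/(4347053*(125/6 + 1654)) = -8347007/(4347053*10049/6) = -8347007/4347053*6/10049 = -50082042/43683535597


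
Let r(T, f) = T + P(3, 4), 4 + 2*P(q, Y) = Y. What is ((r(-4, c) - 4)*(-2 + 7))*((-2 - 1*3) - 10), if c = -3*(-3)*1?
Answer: 600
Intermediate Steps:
P(q, Y) = -2 + Y/2
c = 9 (c = 9*1 = 9)
r(T, f) = T (r(T, f) = T + (-2 + (½)*4) = T + (-2 + 2) = T + 0 = T)
((r(-4, c) - 4)*(-2 + 7))*((-2 - 1*3) - 10) = ((-4 - 4)*(-2 + 7))*((-2 - 1*3) - 10) = (-8*5)*((-2 - 3) - 10) = -40*(-5 - 10) = -40*(-15) = 600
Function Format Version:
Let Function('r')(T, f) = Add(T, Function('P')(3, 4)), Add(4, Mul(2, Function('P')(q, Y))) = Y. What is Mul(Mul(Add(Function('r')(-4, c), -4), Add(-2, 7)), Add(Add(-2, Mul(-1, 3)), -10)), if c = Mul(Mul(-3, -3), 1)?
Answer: 600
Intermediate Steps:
Function('P')(q, Y) = Add(-2, Mul(Rational(1, 2), Y))
c = 9 (c = Mul(9, 1) = 9)
Function('r')(T, f) = T (Function('r')(T, f) = Add(T, Add(-2, Mul(Rational(1, 2), 4))) = Add(T, Add(-2, 2)) = Add(T, 0) = T)
Mul(Mul(Add(Function('r')(-4, c), -4), Add(-2, 7)), Add(Add(-2, Mul(-1, 3)), -10)) = Mul(Mul(Add(-4, -4), Add(-2, 7)), Add(Add(-2, Mul(-1, 3)), -10)) = Mul(Mul(-8, 5), Add(Add(-2, -3), -10)) = Mul(-40, Add(-5, -10)) = Mul(-40, -15) = 600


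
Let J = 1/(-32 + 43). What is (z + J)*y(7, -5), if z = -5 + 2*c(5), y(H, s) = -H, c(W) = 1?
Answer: 224/11 ≈ 20.364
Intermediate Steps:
J = 1/11 ≈ 0.090909
z = -3 (z = -5 + 2*1 = -5 + 2 = -3)
(z + J)*y(7, -5) = (-3 + 1/11)*(-1*7) = -32/11*(-7) = 224/11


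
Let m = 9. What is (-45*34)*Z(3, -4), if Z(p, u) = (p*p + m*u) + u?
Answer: 47430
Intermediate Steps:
Z(p, u) = p² + 10*u (Z(p, u) = (p*p + 9*u) + u = (p² + 9*u) + u = p² + 10*u)
(-45*34)*Z(3, -4) = (-45*34)*(3² + 10*(-4)) = -1530*(9 - 40) = -1530*(-31) = 47430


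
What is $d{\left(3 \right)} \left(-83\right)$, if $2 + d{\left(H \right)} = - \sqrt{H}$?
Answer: $166 + 83 \sqrt{3} \approx 309.76$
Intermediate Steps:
$d{\left(H \right)} = -2 - \sqrt{H}$
$d{\left(3 \right)} \left(-83\right) = \left(-2 - \sqrt{3}\right) \left(-83\right) = 166 + 83 \sqrt{3}$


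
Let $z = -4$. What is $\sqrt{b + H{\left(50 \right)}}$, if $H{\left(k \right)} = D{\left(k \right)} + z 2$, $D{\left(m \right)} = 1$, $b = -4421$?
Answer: $6 i \sqrt{123} \approx 66.543 i$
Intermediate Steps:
$H{\left(k \right)} = -7$ ($H{\left(k \right)} = 1 - 8 = -7$)
$\sqrt{b + H{\left(50 \right)}} = \sqrt{-4421 - 7} = \sqrt{-4428} = 6 i \sqrt{123}$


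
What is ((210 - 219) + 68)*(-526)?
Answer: -31034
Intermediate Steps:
((210 - 219) + 68)*(-526) = (-9 + 68)*(-526) = 59*(-526) = -31034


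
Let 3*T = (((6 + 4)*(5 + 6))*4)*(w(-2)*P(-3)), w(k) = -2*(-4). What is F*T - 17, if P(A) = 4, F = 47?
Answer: 661709/3 ≈ 2.2057e+5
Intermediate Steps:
w(k) = 8
T = 14080/3 (T = ((((6 + 4)*(5 + 6))*4)*(8*4))/3 = (((10*11)*4)*32)/3 = ((110*4)*32)/3 = (440*32)/3 = (⅓)*14080 = 14080/3 ≈ 4693.3)
F*T - 17 = 47*(14080/3) - 17 = 661760/3 - 17 = 661709/3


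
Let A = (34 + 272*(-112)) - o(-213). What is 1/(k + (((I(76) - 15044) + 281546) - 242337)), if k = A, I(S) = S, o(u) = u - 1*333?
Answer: -1/5643 ≈ -0.00017721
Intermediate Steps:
o(u) = -333 + u (o(u) = u - 333 = -333 + u)
A = -29884 (A = (34 + 272*(-112)) - (-333 - 213) = (34 - 30464) - 1*(-546) = -30430 + 546 = -29884)
k = -29884
1/(k + (((I(76) - 15044) + 281546) - 242337)) = 1/(-29884 + (((76 - 15044) + 281546) - 242337)) = 1/(-29884 + ((-14968 + 281546) - 242337)) = 1/(-29884 + (266578 - 242337)) = 1/(-29884 + 24241) = 1/(-5643) = -1/5643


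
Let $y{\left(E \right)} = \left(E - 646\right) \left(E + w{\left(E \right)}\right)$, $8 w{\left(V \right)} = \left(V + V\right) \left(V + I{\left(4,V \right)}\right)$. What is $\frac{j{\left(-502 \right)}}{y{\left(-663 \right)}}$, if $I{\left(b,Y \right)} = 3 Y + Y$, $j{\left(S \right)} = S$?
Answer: $\frac{2008}{2873507637} \approx 6.988 \cdot 10^{-7}$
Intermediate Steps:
$I{\left(b,Y \right)} = 4 Y$
$w{\left(V \right)} = \frac{5 V^{2}}{4}$ ($w{\left(V \right)} = \frac{\left(V + V\right) \left(V + 4 V\right)}{8} = \frac{2 V 5 V}{8} = \frac{10 V^{2}}{8} = \frac{5 V^{2}}{4}$)
$y{\left(E \right)} = \left(-646 + E\right) \left(E + \frac{5 E^{2}}{4}\right)$ ($y{\left(E \right)} = \left(E - 646\right) \left(E + \frac{5 E^{2}}{4}\right) = \left(-646 + E\right) \left(E + \frac{5 E^{2}}{4}\right)$)
$\frac{j{\left(-502 \right)}}{y{\left(-663 \right)}} = - \frac{502}{\frac{1}{4} \left(-663\right) \left(-2584 - -2138838 + 5 \left(-663\right)^{2}\right)} = - \frac{502}{\frac{1}{4} \left(-663\right) \left(-2584 + 2138838 + 5 \cdot 439569\right)} = - \frac{502}{\frac{1}{4} \left(-663\right) \left(-2584 + 2138838 + 2197845\right)} = - \frac{502}{\frac{1}{4} \left(-663\right) 4334099} = - \frac{502}{- \frac{2873507637}{4}} = \left(-502\right) \left(- \frac{4}{2873507637}\right) = \frac{2008}{2873507637}$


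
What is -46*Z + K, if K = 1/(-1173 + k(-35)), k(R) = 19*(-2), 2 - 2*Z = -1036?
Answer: -28911415/1211 ≈ -23874.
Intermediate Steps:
Z = 519 (Z = 1 - ½*(-1036) = 1 + 518 = 519)
k(R) = -38
K = -1/1211 (K = 1/(-1173 - 38) = 1/(-1211) = -1/1211 ≈ -0.00082576)
-46*Z + K = -46*519 - 1/1211 = -23874 - 1/1211 = -28911415/1211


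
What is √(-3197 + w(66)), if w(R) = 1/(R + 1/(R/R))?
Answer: I*√14351266/67 ≈ 56.542*I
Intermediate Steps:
w(R) = 1/(1 + R) (w(R) = 1/(R + 1/1) = 1/(R + 1) = 1/(1 + R))
√(-3197 + w(66)) = √(-3197 + 1/(1 + 66)) = √(-3197 + 1/67) = √(-214198/67) = I*√14351266/67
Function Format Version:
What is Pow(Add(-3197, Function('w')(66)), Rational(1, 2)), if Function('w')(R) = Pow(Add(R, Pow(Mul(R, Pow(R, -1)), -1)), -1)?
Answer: Mul(Rational(1, 67), I, Pow(14351266, Rational(1, 2))) ≈ Mul(56.542, I)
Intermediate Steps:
Function('w')(R) = Pow(Add(1, R), -1) (Function('w')(R) = Pow(Add(R, Pow(1, -1)), -1) = Pow(Add(R, 1), -1) = Pow(Add(1, R), -1))
Pow(Add(-3197, Function('w')(66)), Rational(1, 2)) = Pow(Add(-3197, Pow(Add(1, 66), -1)), Rational(1, 2)) = Pow(Add(-3197, Pow(67, -1)), Rational(1, 2)) = Pow(Add(-3197, Rational(1, 67)), Rational(1, 2)) = Pow(Rational(-214198, 67), Rational(1, 2)) = Mul(Rational(1, 67), I, Pow(14351266, Rational(1, 2)))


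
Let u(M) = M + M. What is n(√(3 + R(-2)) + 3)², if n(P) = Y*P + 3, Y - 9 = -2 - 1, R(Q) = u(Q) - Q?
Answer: 729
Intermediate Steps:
u(M) = 2*M
R(Q) = Q (R(Q) = 2*Q - Q = Q)
Y = 6 (Y = 9 + (-2 - 1) = 9 - 3 = 6)
n(P) = 3 + 6*P (n(P) = 6*P + 3 = 3 + 6*P)
n(√(3 + R(-2)) + 3)² = (3 + 6*(√(3 - 2) + 3))² = (3 + 6*(√1 + 3))² = (3 + 6*(1 + 3))² = (3 + 6*4)² = (3 + 24)² = 27² = 729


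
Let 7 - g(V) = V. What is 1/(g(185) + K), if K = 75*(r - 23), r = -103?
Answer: -1/9628 ≈ -0.00010386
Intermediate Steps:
g(V) = 7 - V
K = -9450 (K = 75*(-103 - 23) = 75*(-126) = -9450)
1/(g(185) + K) = 1/((7 - 1*185) - 9450) = 1/((7 - 185) - 9450) = 1/(-178 - 9450) = 1/(-9628) = -1/9628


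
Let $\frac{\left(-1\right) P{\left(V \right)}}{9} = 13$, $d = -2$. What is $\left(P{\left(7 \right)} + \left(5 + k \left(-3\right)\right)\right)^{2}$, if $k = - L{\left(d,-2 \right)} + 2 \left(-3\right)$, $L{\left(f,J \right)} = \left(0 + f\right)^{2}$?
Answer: $6724$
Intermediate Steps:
$L{\left(f,J \right)} = f^{2}$
$k = -10$ ($k = - \left(-2\right)^{2} + 2 \left(-3\right) = \left(-1\right) 4 - 6 = -4 - 6 = -10$)
$P{\left(V \right)} = -117$ ($P{\left(V \right)} = \left(-9\right) 13 = -117$)
$\left(P{\left(7 \right)} + \left(5 + k \left(-3\right)\right)\right)^{2} = \left(-117 + \left(5 - -30\right)\right)^{2} = \left(-117 + \left(5 + 30\right)\right)^{2} = \left(-117 + 35\right)^{2} = \left(-82\right)^{2} = 6724$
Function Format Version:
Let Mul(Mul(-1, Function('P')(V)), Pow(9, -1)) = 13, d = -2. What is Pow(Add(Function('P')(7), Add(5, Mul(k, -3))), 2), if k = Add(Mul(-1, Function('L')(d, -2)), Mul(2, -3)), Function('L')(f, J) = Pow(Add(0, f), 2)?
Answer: 6724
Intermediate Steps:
Function('L')(f, J) = Pow(f, 2)
k = -10 (k = Add(Mul(-1, Pow(-2, 2)), Mul(2, -3)) = Add(Mul(-1, 4), -6) = Add(-4, -6) = -10)
Function('P')(V) = -117 (Function('P')(V) = Mul(-9, 13) = -117)
Pow(Add(Function('P')(7), Add(5, Mul(k, -3))), 2) = Pow(Add(-117, Add(5, Mul(-10, -3))), 2) = Pow(Add(-117, Add(5, 30)), 2) = Pow(Add(-117, 35), 2) = Pow(-82, 2) = 6724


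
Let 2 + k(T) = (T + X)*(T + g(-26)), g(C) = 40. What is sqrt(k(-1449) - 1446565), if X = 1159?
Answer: I*sqrt(1037957) ≈ 1018.8*I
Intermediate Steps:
k(T) = -2 + (40 + T)*(1159 + T) (k(T) = -2 + (T + 1159)*(T + 40) = -2 + (1159 + T)*(40 + T) = -2 + (40 + T)*(1159 + T))
sqrt(k(-1449) - 1446565) = sqrt((46358 + (-1449)**2 + 1199*(-1449)) - 1446565) = sqrt((46358 + 2099601 - 1737351) - 1446565) = sqrt(408608 - 1446565) = sqrt(-1037957) = I*sqrt(1037957)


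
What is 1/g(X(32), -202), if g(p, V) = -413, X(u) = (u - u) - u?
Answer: -1/413 ≈ -0.0024213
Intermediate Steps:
X(u) = -u (X(u) = 0 - u = -u)
1/g(X(32), -202) = 1/(-413) = -1/413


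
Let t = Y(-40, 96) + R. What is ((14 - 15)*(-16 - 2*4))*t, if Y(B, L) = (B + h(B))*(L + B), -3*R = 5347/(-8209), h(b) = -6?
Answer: -507470440/8209 ≈ -61819.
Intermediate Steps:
R = 5347/24627 (R = -5347/(3*(-8209)) = -5347*(-1)/(3*8209) = -⅓*(-5347/8209) = 5347/24627 ≈ 0.21712)
Y(B, L) = (-6 + B)*(B + L) (Y(B, L) = (B - 6)*(L + B) = (-6 + B)*(B + L))
t = -63433805/24627 (t = ((-40)² - 6*(-40) - 6*96 - 40*96) + 5347/24627 = (1600 + 240 - 576 - 3840) + 5347/24627 = -2576 + 5347/24627 = -63433805/24627 ≈ -2575.8)
((14 - 15)*(-16 - 2*4))*t = ((14 - 15)*(-16 - 2*4))*(-63433805/24627) = -(-16 - 8)*(-63433805/24627) = -1*(-24)*(-63433805/24627) = 24*(-63433805/24627) = -507470440/8209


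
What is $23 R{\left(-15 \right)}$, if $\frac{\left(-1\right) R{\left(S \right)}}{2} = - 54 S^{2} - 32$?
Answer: $560372$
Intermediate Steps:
$R{\left(S \right)} = 64 + 108 S^{2}$ ($R{\left(S \right)} = - 2 \left(- 54 S^{2} - 32\right) = - 2 \left(-32 - 54 S^{2}\right) = 64 + 108 S^{2}$)
$23 R{\left(-15 \right)} = 23 \left(64 + 108 \left(-15\right)^{2}\right) = 23 \left(64 + 108 \cdot 225\right) = 23 \left(64 + 24300\right) = 23 \cdot 24364 = 560372$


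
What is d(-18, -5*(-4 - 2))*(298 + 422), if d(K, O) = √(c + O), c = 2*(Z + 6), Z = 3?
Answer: 2880*√3 ≈ 4988.3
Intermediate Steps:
c = 18 (c = 2*(3 + 6) = 2*9 = 18)
d(K, O) = √(18 + O)
d(-18, -5*(-4 - 2))*(298 + 422) = √(18 - 5*(-4 - 2))*(298 + 422) = √(18 - 5*(-6))*720 = √(18 + 30)*720 = √48*720 = (4*√3)*720 = 2880*√3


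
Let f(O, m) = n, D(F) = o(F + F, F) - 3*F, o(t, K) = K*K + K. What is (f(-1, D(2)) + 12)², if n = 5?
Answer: 289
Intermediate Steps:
o(t, K) = K + K² (o(t, K) = K² + K = K + K²)
D(F) = -3*F + F*(1 + F) (D(F) = F*(1 + F) - 3*F = -3*F + F*(1 + F))
f(O, m) = 5
(f(-1, D(2)) + 12)² = (5 + 12)² = 17² = 289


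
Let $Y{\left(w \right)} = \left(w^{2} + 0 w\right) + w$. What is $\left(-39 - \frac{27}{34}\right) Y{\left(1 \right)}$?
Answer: $- \frac{1353}{17} \approx -79.588$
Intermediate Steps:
$Y{\left(w \right)} = w + w^{2}$ ($Y{\left(w \right)} = \left(w^{2} + 0\right) + w = w^{2} + w = w + w^{2}$)
$\left(-39 - \frac{27}{34}\right) Y{\left(1 \right)} = \left(-39 - \frac{27}{34}\right) 1 \left(1 + 1\right) = \left(-39 - \frac{27}{34}\right) 1 \cdot 2 = \left(-39 - \frac{27}{34}\right) 2 = \left(- \frac{1353}{34}\right) 2 = - \frac{1353}{17}$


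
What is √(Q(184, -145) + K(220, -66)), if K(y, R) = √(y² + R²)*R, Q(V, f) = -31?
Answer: √(-31 - 1452*√109) ≈ 123.25*I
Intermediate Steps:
K(y, R) = R*√(R² + y²) (K(y, R) = √(R² + y²)*R = R*√(R² + y²))
√(Q(184, -145) + K(220, -66)) = √(-31 - 66*√((-66)² + 220²)) = √(-31 - 66*√(4356 + 48400)) = √(-31 - 1452*√109)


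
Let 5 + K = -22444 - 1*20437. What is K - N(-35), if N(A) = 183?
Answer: -43069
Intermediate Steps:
K = -42886 (K = -5 + (-22444 - 1*20437) = -5 + (-22444 - 20437) = -5 - 42881 = -42886)
K - N(-35) = -42886 - 1*183 = -42886 - 183 = -43069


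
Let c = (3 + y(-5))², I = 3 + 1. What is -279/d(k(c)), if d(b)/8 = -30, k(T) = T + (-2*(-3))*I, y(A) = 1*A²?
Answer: 93/80 ≈ 1.1625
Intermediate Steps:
I = 4
y(A) = A²
c = 784 (c = (3 + (-5)²)² = (3 + 25)² = 28² = 784)
k(T) = 24 + T (k(T) = T - 2*(-3)*4 = T + 6*4 = T + 24 = 24 + T)
d(b) = -240 (d(b) = 8*(-30) = -240)
-279/d(k(c)) = -279/(-240) = -279*(-1/240) = 93/80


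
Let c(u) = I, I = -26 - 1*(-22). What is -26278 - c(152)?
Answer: -26274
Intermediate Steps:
I = -4 (I = -26 + 22 = -4)
c(u) = -4
-26278 - c(152) = -26278 - 1*(-4) = -26278 + 4 = -26274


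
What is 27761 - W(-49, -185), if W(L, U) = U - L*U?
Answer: 37011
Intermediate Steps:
W(L, U) = U - L*U
27761 - W(-49, -185) = 27761 - (-185)*(1 - 1*(-49)) = 27761 - (-185)*(1 + 49) = 27761 - (-185)*50 = 27761 - 1*(-9250) = 27761 + 9250 = 37011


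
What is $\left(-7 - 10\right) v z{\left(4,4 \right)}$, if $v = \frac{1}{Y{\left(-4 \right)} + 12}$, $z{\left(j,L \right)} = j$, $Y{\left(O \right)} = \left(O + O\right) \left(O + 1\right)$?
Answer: $- \frac{17}{9} \approx -1.8889$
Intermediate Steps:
$Y{\left(O \right)} = 2 O \left(1 + O\right)$
$v = \frac{1}{36}$ ($v = \frac{1}{2 \left(-4\right) \left(1 - 4\right) + 12} = \frac{1}{2 \left(-4\right) \left(-3\right) + 12} = \frac{1}{24 + 12} = \frac{1}{36} \approx 0.027778$)
$\left(-7 - 10\right) v z{\left(4,4 \right)} = \left(-7 - 10\right) \frac{1}{36} \cdot 4 = \left(-17\right) \frac{1}{36} \cdot 4 = \left(- \frac{17}{36}\right) 4 = - \frac{17}{9}$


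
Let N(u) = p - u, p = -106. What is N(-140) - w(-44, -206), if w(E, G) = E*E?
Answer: -1902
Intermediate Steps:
w(E, G) = E²
N(u) = -106 - u
N(-140) - w(-44, -206) = (-106 - 1*(-140)) - 1*(-44)² = (-106 + 140) - 1*1936 = 34 - 1936 = -1902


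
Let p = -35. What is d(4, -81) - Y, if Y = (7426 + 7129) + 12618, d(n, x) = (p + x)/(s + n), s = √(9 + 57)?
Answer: -679093/25 - 58*√66/25 ≈ -27183.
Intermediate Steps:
s = √66 ≈ 8.1240
d(n, x) = (-35 + x)/(n + √66) (d(n, x) = (-35 + x)/(√66 + n) = (-35 + x)/(n + √66))
Y = 27173 (Y = 14555 + 12618 = 27173)
d(4, -81) - Y = (-35 - 81)/(4 + √66) - 1*27173 = -116/(4 + √66) - 27173 = -27173 - 116/(4 + √66)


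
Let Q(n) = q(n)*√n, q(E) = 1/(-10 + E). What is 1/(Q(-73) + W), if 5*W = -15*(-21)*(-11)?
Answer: -4774077/3308435434 + 83*I*√73/3308435434 ≈ -0.001443 + 2.1435e-7*I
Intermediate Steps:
Q(n) = √n/(-10 + n)
W = -693 (W = (-15*(-21)*(-11))/5 = (315*(-11))/5 = (⅕)*(-3465) = -693)
1/(Q(-73) + W) = 1/(√(-73)/(-10 - 73) - 693) = 1/((I*√73)/(-83) - 693) = 1/((I*√73)*(-1/83) - 693) = 1/(-I*√73/83 - 693) = 1/(-693 - I*√73/83)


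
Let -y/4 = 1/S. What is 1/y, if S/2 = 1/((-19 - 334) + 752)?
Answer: -1/798 ≈ -0.0012531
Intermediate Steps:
S = 2/399 (S = 2/((-19 - 334) + 752) = 2/(-353 + 752) = 2/399 ≈ 0.0050125)
y = -798 (y = -4/2/399 = -4*399/2 = -798)
1/y = 1/(-798) = -1/798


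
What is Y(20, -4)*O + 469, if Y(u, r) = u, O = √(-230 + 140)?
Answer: 469 + 60*I*√10 ≈ 469.0 + 189.74*I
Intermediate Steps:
O = 3*I*√10 (O = √(-90) = 3*I*√10 ≈ 9.4868*I)
Y(20, -4)*O + 469 = 20*(3*I*√10) + 469 = 60*I*√10 + 469 = 469 + 60*I*√10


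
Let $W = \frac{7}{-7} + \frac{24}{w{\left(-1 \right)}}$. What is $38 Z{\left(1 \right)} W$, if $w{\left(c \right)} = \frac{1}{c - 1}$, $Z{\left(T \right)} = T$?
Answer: $-1862$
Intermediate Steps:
$w{\left(c \right)} = \frac{1}{-1 + c}$
$W = -49$ ($W = \frac{7}{-7} + \frac{24}{\frac{1}{-1 - 1}} = 7 \left(- \frac{1}{7}\right) + \frac{24}{\frac{1}{-2}} = -1 + \frac{24}{- \frac{1}{2}} = -1 + 24 \left(-2\right) = -1 - 48 = -49$)
$38 Z{\left(1 \right)} W = 38 \cdot 1 \left(-49\right) = 38 \left(-49\right) = -1862$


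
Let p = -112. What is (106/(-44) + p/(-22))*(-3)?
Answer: -177/22 ≈ -8.0455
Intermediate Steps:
(106/(-44) + p/(-22))*(-3) = (106/(-44) - 112/(-22))*(-3) = (106*(-1/44) - 112*(-1/22))*(-3) = (-53/22 + 56/11)*(-3) = (59/22)*(-3) = -177/22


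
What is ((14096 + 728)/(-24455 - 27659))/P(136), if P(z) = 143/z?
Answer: -1008032/3726151 ≈ -0.27053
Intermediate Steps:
((14096 + 728)/(-24455 - 27659))/P(136) = ((14096 + 728)/(-24455 - 27659))/((143/136)) = (14824/(-52114))/((143*(1/136))) = (14824*(-1/52114))/(143/136) = -7412/26057*136/143 = -1008032/3726151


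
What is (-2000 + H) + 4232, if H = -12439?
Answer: -10207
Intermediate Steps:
(-2000 + H) + 4232 = (-2000 - 12439) + 4232 = -14439 + 4232 = -10207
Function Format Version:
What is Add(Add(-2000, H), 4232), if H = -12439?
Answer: -10207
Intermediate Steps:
Add(Add(-2000, H), 4232) = Add(Add(-2000, -12439), 4232) = Add(-14439, 4232) = -10207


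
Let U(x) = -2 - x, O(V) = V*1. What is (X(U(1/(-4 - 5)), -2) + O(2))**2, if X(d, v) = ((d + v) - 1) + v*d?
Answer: 64/81 ≈ 0.79012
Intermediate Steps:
O(V) = V
X(d, v) = -1 + d + v + d*v (X(d, v) = (-1 + d + v) + d*v = -1 + d + v + d*v)
(X(U(1/(-4 - 5)), -2) + O(2))**2 = ((-1 + (-2 - 1/(-4 - 5)) - 2 + (-2 - 1/(-4 - 5))*(-2)) + 2)**2 = ((-1 + (-2 - 1/(-9)) - 2 + (-2 - 1/(-9))*(-2)) + 2)**2 = ((-1 + (-2 - 1*(-1/9)) - 2 + (-2 - 1*(-1/9))*(-2)) + 2)**2 = ((-1 + (-2 + 1/9) - 2 + (-2 + 1/9)*(-2)) + 2)**2 = ((-1 - 17/9 - 2 - 17/9*(-2)) + 2)**2 = ((-1 - 17/9 - 2 + 34/9) + 2)**2 = (-10/9 + 2)**2 = (8/9)**2 = 64/81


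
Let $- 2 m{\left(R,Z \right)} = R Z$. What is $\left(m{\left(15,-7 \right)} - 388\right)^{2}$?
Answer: $\frac{450241}{4} \approx 1.1256 \cdot 10^{5}$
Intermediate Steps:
$m{\left(R,Z \right)} = - \frac{R Z}{2}$
$\left(m{\left(15,-7 \right)} - 388\right)^{2} = \left(\left(- \frac{1}{2}\right) 15 \left(-7\right) - 388\right)^{2} = \left(\frac{105}{2} - 388\right)^{2} = \left(- \frac{671}{2}\right)^{2} = \frac{450241}{4}$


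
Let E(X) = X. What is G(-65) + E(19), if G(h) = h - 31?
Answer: -77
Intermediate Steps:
G(h) = -31 + h
G(-65) + E(19) = (-31 - 65) + 19 = -96 + 19 = -77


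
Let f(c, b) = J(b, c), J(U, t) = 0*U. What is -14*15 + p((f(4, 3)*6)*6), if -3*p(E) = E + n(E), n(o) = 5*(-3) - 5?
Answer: -610/3 ≈ -203.33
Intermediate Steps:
J(U, t) = 0
f(c, b) = 0
n(o) = -20 (n(o) = -15 - 5 = -20)
p(E) = 20/3 - E/3 (p(E) = -(E - 20)/3 = -(-20 + E)/3 = 20/3 - E/3)
-14*15 + p((f(4, 3)*6)*6) = -14*15 + (20/3 - 0*6*6/3) = -210 + (20/3 - 0*6) = -210 + (20/3 - ⅓*0) = -210 + (20/3 + 0) = -210 + 20/3 = -610/3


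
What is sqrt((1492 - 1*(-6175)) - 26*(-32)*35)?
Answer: sqrt(36787) ≈ 191.80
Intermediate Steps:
sqrt((1492 - 1*(-6175)) - 26*(-32)*35) = sqrt((1492 + 6175) + 832*35) = sqrt(7667 + 29120) = sqrt(36787)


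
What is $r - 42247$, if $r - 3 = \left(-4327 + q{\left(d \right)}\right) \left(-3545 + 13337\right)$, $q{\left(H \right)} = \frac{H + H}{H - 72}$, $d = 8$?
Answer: $-42414676$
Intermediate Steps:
$q{\left(H \right)} = \frac{2 H}{-72 + H}$
$r = -42372429$ ($r = 3 + \left(-4327 + 2 \cdot 8 \frac{1}{-72 + 8}\right) \left(-3545 + 13337\right) = 3 + \left(-4327 + 2 \cdot 8 \frac{1}{-64}\right) 9792 = 3 + \left(-4327 + 2 \cdot 8 \left(- \frac{1}{64}\right)\right) 9792 = 3 + \left(-4327 - \frac{1}{4}\right) 9792 = 3 - 42372432 = -42372429$)
$r - 42247 = -42372429 - 42247 = -42414676$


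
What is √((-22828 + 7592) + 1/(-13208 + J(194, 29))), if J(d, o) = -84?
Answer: I*√672963701899/6646 ≈ 123.43*I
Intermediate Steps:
√((-22828 + 7592) + 1/(-13208 + J(194, 29))) = √((-22828 + 7592) + 1/(-13208 - 84)) = √(-15236 + 1/(-13292)) = √(-15236 - 1/13292) = √(-202516913/13292) = I*√672963701899/6646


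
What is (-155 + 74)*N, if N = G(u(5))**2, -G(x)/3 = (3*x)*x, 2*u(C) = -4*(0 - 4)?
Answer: -26873856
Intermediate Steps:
u(C) = 8 (u(C) = (-4*(0 - 4))/2 = (-4*(-4))/2 = (1/2)*16 = 8)
G(x) = -9*x**2 (G(x) = -3*3*x*x = -9*x**2)
N = 331776 (N = (-9*8**2)**2 = (-9*64)**2 = (-576)**2 = 331776)
(-155 + 74)*N = (-155 + 74)*331776 = -81*331776 = -26873856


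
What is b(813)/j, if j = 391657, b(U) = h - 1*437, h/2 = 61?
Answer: -45/55951 ≈ -0.00080428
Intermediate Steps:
h = 122 (h = 2*61 = 122)
b(U) = -315 (b(U) = 122 - 1*437 = 122 - 437 = -315)
b(813)/j = -315/391657 = -315*1/391657 = -45/55951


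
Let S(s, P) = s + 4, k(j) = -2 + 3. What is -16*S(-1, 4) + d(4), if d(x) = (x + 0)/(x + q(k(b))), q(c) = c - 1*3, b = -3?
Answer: -46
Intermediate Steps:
k(j) = 1
q(c) = -3 + c (q(c) = c - 3 = -3 + c)
S(s, P) = 4 + s
d(x) = x/(-2 + x) (d(x) = (x + 0)/(x + (-3 + 1)) = x/(x - 2) = x/(-2 + x))
-16*S(-1, 4) + d(4) = -16*(4 - 1) + 4/(-2 + 4) = -16*3 + 4/2 = -48 + 4*(½) = -48 + 2 = -46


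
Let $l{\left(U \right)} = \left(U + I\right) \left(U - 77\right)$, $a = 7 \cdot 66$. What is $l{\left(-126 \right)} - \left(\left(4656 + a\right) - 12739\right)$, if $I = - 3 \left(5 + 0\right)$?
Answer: $36244$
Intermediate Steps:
$a = 462$
$I = -15$ ($I = \left(-3\right) 5 = -15$)
$l{\left(U \right)} = \left(-77 + U\right) \left(-15 + U\right)$ ($l{\left(U \right)} = \left(U - 15\right) \left(U - 77\right) = \left(-15 + U\right) \left(-77 + U\right) = \left(-77 + U\right) \left(-15 + U\right)$)
$l{\left(-126 \right)} - \left(\left(4656 + a\right) - 12739\right) = \left(1155 + \left(-126\right)^{2} - -11592\right) - \left(\left(4656 + 462\right) - 12739\right) = \left(1155 + 15876 + 11592\right) - \left(5118 - 12739\right) = 28623 - -7621 = 28623 + 7621 = 36244$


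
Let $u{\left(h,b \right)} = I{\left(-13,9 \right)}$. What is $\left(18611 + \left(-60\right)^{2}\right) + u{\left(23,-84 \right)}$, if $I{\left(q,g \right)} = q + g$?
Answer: $22207$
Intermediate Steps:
$I{\left(q,g \right)} = g + q$
$u{\left(h,b \right)} = -4$ ($u{\left(h,b \right)} = 9 - 13 = -4$)
$\left(18611 + \left(-60\right)^{2}\right) + u{\left(23,-84 \right)} = \left(18611 + \left(-60\right)^{2}\right) - 4 = \left(18611 + 3600\right) - 4 = 22211 - 4 = 22207$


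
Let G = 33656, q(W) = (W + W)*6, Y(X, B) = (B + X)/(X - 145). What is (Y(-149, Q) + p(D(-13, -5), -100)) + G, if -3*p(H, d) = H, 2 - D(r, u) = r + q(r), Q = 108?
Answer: 9878147/294 ≈ 33599.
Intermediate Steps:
Y(X, B) = (B + X)/(-145 + X)
q(W) = 12*W (q(W) = (2*W)*6 = 12*W)
D(r, u) = 2 - 13*r (D(r, u) = 2 - (r + 12*r) = 2 - 13*r)
p(H, d) = -H/3
(Y(-149, Q) + p(D(-13, -5), -100)) + G = ((108 - 149)/(-145 - 149) - (2 - 13*(-13))/3) + 33656 = (-41/(-294) - (2 + 169)/3) + 33656 = (-1/294*(-41) - 1/3*171) + 33656 = (41/294 - 57) + 33656 = -16717/294 + 33656 = 9878147/294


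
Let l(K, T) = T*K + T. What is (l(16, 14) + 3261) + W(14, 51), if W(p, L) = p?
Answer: 3513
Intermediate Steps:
l(K, T) = T + K*T (l(K, T) = K*T + T = T + K*T)
(l(16, 14) + 3261) + W(14, 51) = (14*(1 + 16) + 3261) + 14 = (14*17 + 3261) + 14 = (238 + 3261) + 14 = 3499 + 14 = 3513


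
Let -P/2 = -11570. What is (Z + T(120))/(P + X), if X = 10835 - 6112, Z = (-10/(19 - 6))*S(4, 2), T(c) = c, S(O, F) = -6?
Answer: 1620/362219 ≈ 0.0044724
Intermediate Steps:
P = 23140 (P = -2*(-11570) = 23140)
Z = 60/13 (Z = -10/(19 - 6)*(-6) = -10/13*(-6) = 60/13 ≈ 4.6154)
X = 4723
(Z + T(120))/(P + X) = (60/13 + 120)/(23140 + 4723) = (1620/13)/27863 = (1620/13)*(1/27863) = 1620/362219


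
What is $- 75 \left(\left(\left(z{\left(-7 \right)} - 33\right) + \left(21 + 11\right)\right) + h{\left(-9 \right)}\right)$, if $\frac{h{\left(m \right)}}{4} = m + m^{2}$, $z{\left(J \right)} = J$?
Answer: $-21000$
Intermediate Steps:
$h{\left(m \right)} = 4 m + 4 m^{2}$ ($h{\left(m \right)} = 4 \left(m + m^{2}\right) = 4 m + 4 m^{2}$)
$- 75 \left(\left(\left(z{\left(-7 \right)} - 33\right) + \left(21 + 11\right)\right) + h{\left(-9 \right)}\right) = - 75 \left(\left(\left(-7 - 33\right) + \left(21 + 11\right)\right) + 4 \left(-9\right) \left(1 - 9\right)\right) = - 75 \left(\left(-40 + 32\right) + 4 \left(-9\right) \left(-8\right)\right) = - 75 \left(-8 + 288\right) = \left(-75\right) 280 = -21000$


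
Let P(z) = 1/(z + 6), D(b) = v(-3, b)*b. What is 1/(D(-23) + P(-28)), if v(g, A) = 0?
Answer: -22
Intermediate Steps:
D(b) = 0 (D(b) = 0*b = 0)
P(z) = 1/(6 + z)
1/(D(-23) + P(-28)) = 1/(0 + 1/(6 - 28)) = 1/(0 + 1/(-22)) = 1/(0 - 1/22) = 1/(-1/22) = -22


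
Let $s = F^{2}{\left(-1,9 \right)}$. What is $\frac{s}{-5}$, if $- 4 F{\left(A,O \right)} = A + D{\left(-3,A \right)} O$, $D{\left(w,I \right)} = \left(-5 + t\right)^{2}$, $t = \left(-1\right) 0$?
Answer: $- \frac{3136}{5} \approx -627.2$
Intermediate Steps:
$t = 0$
$D{\left(w,I \right)} = 25$ ($D{\left(w,I \right)} = \left(-5 + 0\right)^{2} = \left(-5\right)^{2} = 25$)
$F{\left(A,O \right)} = - \frac{25 O}{4} - \frac{A}{4}$ ($F{\left(A,O \right)} = - \frac{A + 25 O}{4} = - \frac{25 O}{4} - \frac{A}{4}$)
$s = 3136$ ($s = \left(\left(- \frac{25}{4}\right) 9 - - \frac{1}{4}\right)^{2} = \left(- \frac{225}{4} + \frac{1}{4}\right)^{2} = \left(-56\right)^{2} = 3136$)
$\frac{s}{-5} = \frac{1}{-5} \cdot 3136 = \left(- \frac{1}{5}\right) 3136 = - \frac{3136}{5}$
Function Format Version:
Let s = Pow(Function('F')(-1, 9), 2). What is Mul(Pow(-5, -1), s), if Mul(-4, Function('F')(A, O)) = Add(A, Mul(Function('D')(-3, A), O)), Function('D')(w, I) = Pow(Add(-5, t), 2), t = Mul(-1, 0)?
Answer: Rational(-3136, 5) ≈ -627.20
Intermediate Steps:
t = 0
Function('D')(w, I) = 25 (Function('D')(w, I) = Pow(Add(-5, 0), 2) = Pow(-5, 2) = 25)
Function('F')(A, O) = Add(Mul(Rational(-25, 4), O), Mul(Rational(-1, 4), A)) (Function('F')(A, O) = Mul(Rational(-1, 4), Add(A, Mul(25, O))) = Add(Mul(Rational(-25, 4), O), Mul(Rational(-1, 4), A)))
s = 3136 (s = Pow(Add(Mul(Rational(-25, 4), 9), Mul(Rational(-1, 4), -1)), 2) = Pow(Add(Rational(-225, 4), Rational(1, 4)), 2) = Pow(-56, 2) = 3136)
Mul(Pow(-5, -1), s) = Mul(Pow(-5, -1), 3136) = Mul(Rational(-1, 5), 3136) = Rational(-3136, 5)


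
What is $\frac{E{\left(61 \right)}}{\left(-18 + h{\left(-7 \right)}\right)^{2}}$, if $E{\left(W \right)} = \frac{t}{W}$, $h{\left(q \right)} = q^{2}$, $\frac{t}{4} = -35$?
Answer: $- \frac{140}{58621} \approx -0.0023882$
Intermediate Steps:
$t = -140$ ($t = 4 \left(-35\right) = -140$)
$E{\left(W \right)} = - \frac{140}{W}$
$\frac{E{\left(61 \right)}}{\left(-18 + h{\left(-7 \right)}\right)^{2}} = \frac{\left(-140\right) \frac{1}{61}}{\left(-18 + \left(-7\right)^{2}\right)^{2}} = \frac{\left(-140\right) \frac{1}{61}}{\left(-18 + 49\right)^{2}} = - \frac{140}{61 \cdot 31^{2}} = - \frac{140}{61 \cdot 961} = \left(- \frac{140}{61}\right) \frac{1}{961} = - \frac{140}{58621}$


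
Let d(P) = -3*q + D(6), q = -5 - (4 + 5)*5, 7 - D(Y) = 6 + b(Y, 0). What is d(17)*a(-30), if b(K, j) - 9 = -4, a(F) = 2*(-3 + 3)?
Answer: 0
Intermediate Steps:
a(F) = 0 (a(F) = 2*0 = 0)
b(K, j) = 5 (b(K, j) = 9 - 4 = 5)
D(Y) = -4 (D(Y) = 7 - (6 + 5) = 7 - 1*11 = 7 - 11 = -4)
q = -50 (q = -5 - 9*5 = -5 - 1*45 = -5 - 45 = -50)
d(P) = 146 (d(P) = -3*(-50) - 4 = 150 - 4 = 146)
d(17)*a(-30) = 146*0 = 0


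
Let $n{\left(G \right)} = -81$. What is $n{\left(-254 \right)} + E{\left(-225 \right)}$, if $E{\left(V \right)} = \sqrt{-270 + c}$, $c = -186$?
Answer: $-81 + 2 i \sqrt{114} \approx -81.0 + 21.354 i$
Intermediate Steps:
$E{\left(V \right)} = 2 i \sqrt{114}$ ($E{\left(V \right)} = \sqrt{-270 - 186} = \sqrt{-456} = 2 i \sqrt{114}$)
$n{\left(-254 \right)} + E{\left(-225 \right)} = -81 + 2 i \sqrt{114}$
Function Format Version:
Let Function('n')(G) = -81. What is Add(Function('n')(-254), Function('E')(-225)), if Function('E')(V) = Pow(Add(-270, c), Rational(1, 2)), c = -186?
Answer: Add(-81, Mul(2, I, Pow(114, Rational(1, 2)))) ≈ Add(-81.000, Mul(21.354, I))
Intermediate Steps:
Function('E')(V) = Mul(2, I, Pow(114, Rational(1, 2))) (Function('E')(V) = Pow(Add(-270, -186), Rational(1, 2)) = Pow(-456, Rational(1, 2)) = Mul(2, I, Pow(114, Rational(1, 2))))
Add(Function('n')(-254), Function('E')(-225)) = Add(-81, Mul(2, I, Pow(114, Rational(1, 2))))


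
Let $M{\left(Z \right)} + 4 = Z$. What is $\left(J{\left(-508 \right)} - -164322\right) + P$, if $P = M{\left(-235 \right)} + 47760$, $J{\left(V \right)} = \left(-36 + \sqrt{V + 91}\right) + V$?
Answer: $211299 + i \sqrt{417} \approx 2.113 \cdot 10^{5} + 20.421 i$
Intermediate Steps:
$M{\left(Z \right)} = -4 + Z$
$J{\left(V \right)} = -36 + V + \sqrt{91 + V}$ ($J{\left(V \right)} = \left(-36 + \sqrt{91 + V}\right) + V = -36 + V + \sqrt{91 + V}$)
$P = 47521$ ($P = \left(-4 - 235\right) + 47760 = -239 + 47760 = 47521$)
$\left(J{\left(-508 \right)} - -164322\right) + P = \left(\left(-36 - 508 + \sqrt{91 - 508}\right) - -164322\right) + 47521 = \left(\left(-36 - 508 + \sqrt{-417}\right) + 164322\right) + 47521 = \left(\left(-36 - 508 + i \sqrt{417}\right) + 164322\right) + 47521 = \left(\left(-544 + i \sqrt{417}\right) + 164322\right) + 47521 = \left(163778 + i \sqrt{417}\right) + 47521 = 211299 + i \sqrt{417}$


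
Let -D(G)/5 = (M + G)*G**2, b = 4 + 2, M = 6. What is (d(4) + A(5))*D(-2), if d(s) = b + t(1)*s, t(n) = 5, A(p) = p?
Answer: -2480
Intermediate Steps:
b = 6
D(G) = -5*G**2*(6 + G) (D(G) = -5*(6 + G)*G**2 = -5*G**2*(6 + G))
d(s) = 6 + 5*s
(d(4) + A(5))*D(-2) = ((6 + 5*4) + 5)*(5*(-2)**2*(-6 - 1*(-2))) = ((6 + 20) + 5)*(5*4*(-6 + 2)) = (26 + 5)*(5*4*(-4)) = 31*(-80) = -2480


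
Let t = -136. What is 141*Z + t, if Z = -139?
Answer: -19735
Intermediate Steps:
141*Z + t = 141*(-139) - 136 = -19599 - 136 = -19735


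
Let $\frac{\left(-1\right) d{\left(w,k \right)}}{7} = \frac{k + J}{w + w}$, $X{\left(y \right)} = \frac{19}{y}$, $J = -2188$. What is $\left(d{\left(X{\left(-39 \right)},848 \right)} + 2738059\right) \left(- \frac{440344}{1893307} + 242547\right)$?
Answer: $\frac{23805828030075335435}{35972833} \approx 6.6177 \cdot 10^{11}$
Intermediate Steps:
$d{\left(w,k \right)} = - \frac{7 \left(-2188 + k\right)}{2 w}$ ($d{\left(w,k \right)} = - 7 \frac{k - 2188}{w + w} = - 7 \frac{-2188 + k}{2 w} = - \frac{7 \left(-2188 + k\right)}{2 w}$)
$\left(d{\left(X{\left(-39 \right)},848 \right)} + 2738059\right) \left(- \frac{440344}{1893307} + 242547\right) = \left(\frac{7 \left(2188 - 848\right)}{2 \frac{19}{-39}} + 2738059\right) \left(- \frac{440344}{1893307} + 242547\right) = \left(\frac{7 \left(2188 - 848\right)}{2 \cdot 19 \left(- \frac{1}{39}\right)} + 2738059\right) \left(\left(-440344\right) \frac{1}{1893307} + 242547\right) = \left(\frac{7}{2} \frac{1}{- \frac{19}{39}} \cdot 1340 + 2738059\right) \left(- \frac{440344}{1893307} + 242547\right) = \left(\frac{7}{2} \left(- \frac{39}{19}\right) 1340 + 2738059\right) \frac{459215492585}{1893307} = \left(- \frac{182910}{19} + 2738059\right) \frac{459215492585}{1893307} = \frac{51840211}{19} \cdot \frac{459215492585}{1893307} = \frac{23805828030075335435}{35972833}$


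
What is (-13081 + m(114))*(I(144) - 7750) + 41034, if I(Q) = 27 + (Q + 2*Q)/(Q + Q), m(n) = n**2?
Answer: 1394723/2 ≈ 6.9736e+5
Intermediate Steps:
I(Q) = 57/2 (I(Q) = 27 + (3*Q)/((2*Q)) = 27 + (3*Q)*(1/(2*Q)) = 27 + 3/2 = 57/2)
(-13081 + m(114))*(I(144) - 7750) + 41034 = (-13081 + 114**2)*(57/2 - 7750) + 41034 = (-13081 + 12996)*(-15443/2) + 41034 = -85*(-15443/2) + 41034 = 1312655/2 + 41034 = 1394723/2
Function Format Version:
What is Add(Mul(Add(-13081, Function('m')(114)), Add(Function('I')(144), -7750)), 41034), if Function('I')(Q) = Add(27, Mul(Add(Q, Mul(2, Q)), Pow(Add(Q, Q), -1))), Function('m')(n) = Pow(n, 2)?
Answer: Rational(1394723, 2) ≈ 6.9736e+5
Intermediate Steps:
Function('I')(Q) = Rational(57, 2) (Function('I')(Q) = Add(27, Mul(Mul(3, Q), Pow(Mul(2, Q), -1))) = Add(27, Mul(Mul(3, Q), Mul(Rational(1, 2), Pow(Q, -1)))) = Add(27, Rational(3, 2)) = Rational(57, 2))
Add(Mul(Add(-13081, Function('m')(114)), Add(Function('I')(144), -7750)), 41034) = Add(Mul(Add(-13081, Pow(114, 2)), Add(Rational(57, 2), -7750)), 41034) = Add(Mul(Add(-13081, 12996), Rational(-15443, 2)), 41034) = Add(Mul(-85, Rational(-15443, 2)), 41034) = Add(Rational(1312655, 2), 41034) = Rational(1394723, 2)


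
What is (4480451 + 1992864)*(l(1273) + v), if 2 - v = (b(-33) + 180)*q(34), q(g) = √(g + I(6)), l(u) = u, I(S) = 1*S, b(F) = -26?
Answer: 8253476625 - 1993781020*√10 ≈ 1.9486e+9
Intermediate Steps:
I(S) = S
q(g) = √(6 + g) (q(g) = √(g + 6) = √(6 + g))
v = 2 - 308*√10 (v = 2 - (-26 + 180)*√(6 + 34) = 2 - 154*√40 = 2 - 154*2*√10 = 2 - 308*√10 ≈ -971.98)
(4480451 + 1992864)*(l(1273) + v) = (4480451 + 1992864)*(1273 + (2 - 308*√10)) = 6473315*(1275 - 308*√10) = 8253476625 - 1993781020*√10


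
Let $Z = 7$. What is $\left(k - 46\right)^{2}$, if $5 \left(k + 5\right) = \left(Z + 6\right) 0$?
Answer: $2601$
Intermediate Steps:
$k = -5$ ($k = -5 + \frac{\left(7 + 6\right) 0}{5} = -5 + \frac{13 \cdot 0}{5} = -5 + \frac{1}{5} \cdot 0 = -5 + 0 = -5$)
$\left(k - 46\right)^{2} = \left(-5 - 46\right)^{2} = \left(-51\right)^{2} = 2601$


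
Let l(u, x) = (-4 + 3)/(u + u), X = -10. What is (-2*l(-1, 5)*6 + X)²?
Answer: 256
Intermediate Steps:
l(u, x) = -1/(2*u)
(-2*l(-1, 5)*6 + X)² = (-(-1)/(-1)*6 - 10)² = (-(-1)*(-1)*6 - 10)² = (-2*½*6 - 10)² = (-1*6 - 10)² = (-6 - 10)² = (-16)² = 256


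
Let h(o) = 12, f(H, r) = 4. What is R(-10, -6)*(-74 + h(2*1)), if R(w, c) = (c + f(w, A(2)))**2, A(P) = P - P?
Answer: -248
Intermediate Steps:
A(P) = 0
R(w, c) = (4 + c)**2 (R(w, c) = (c + 4)**2 = (4 + c)**2)
R(-10, -6)*(-74 + h(2*1)) = (4 - 6)**2*(-74 + 12) = (-2)**2*(-62) = 4*(-62) = -248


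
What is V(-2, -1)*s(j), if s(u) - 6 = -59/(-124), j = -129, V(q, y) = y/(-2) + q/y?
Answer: 4015/248 ≈ 16.190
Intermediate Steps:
V(q, y) = -y/2 + q/y (V(q, y) = y*(-½) + q/y = -y/2 + q/y)
s(u) = 803/124 (s(u) = 6 - 59/(-124) = 6 - 59*(-1/124) = 6 + 59/124 = 803/124)
V(-2, -1)*s(j) = (-½*(-1) - 2/(-1))*(803/124) = (½ - 2*(-1))*(803/124) = (½ + 2)*(803/124) = (5/2)*(803/124) = 4015/248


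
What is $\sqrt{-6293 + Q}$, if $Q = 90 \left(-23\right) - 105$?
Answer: $2 i \sqrt{2117} \approx 92.022 i$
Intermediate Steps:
$Q = -2175$ ($Q = -2070 - 105 = -2175$)
$\sqrt{-6293 + Q} = \sqrt{-6293 - 2175} = \sqrt{-8468} = 2 i \sqrt{2117}$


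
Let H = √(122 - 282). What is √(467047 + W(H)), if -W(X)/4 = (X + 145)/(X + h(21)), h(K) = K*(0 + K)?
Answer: √((205967147 + 1868172*I*√10)/(441 + 4*I*√10)) ≈ 683.41 - 0.e-4*I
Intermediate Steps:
h(K) = K² (h(K) = K*K = K²)
H = 4*I*√10 (H = √(-160) = 4*I*√10 ≈ 12.649*I)
W(X) = -4*(145 + X)/(441 + X) (W(X) = -4*(X + 145)/(X + 21²) = -4*(145 + X)/(X + 441) = -4*(145 + X)/(441 + X))
√(467047 + W(H)) = √(467047 + 4*(-145 - 4*I*√10)/(441 + 4*I*√10))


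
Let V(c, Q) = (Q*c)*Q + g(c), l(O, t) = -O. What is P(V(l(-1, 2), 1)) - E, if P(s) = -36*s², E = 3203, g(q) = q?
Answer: -3347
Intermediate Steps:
V(c, Q) = c + c*Q² (V(c, Q) = (Q*c)*Q + c = c*Q² + c = c + c*Q²)
P(V(l(-1, 2), 1)) - E = -36*(1 + 1²)² - 1*3203 = -36*(1 + 1)² - 3203 = -36*(1*2)² - 3203 = -36*2² - 3203 = -36*4 - 3203 = -144 - 3203 = -3347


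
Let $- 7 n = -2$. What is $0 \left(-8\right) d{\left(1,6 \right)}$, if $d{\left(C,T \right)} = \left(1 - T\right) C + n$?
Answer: $0$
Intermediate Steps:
$n = \frac{2}{7}$ ($n = \left(- \frac{1}{7}\right) \left(-2\right) = \frac{2}{7} \approx 0.28571$)
$d{\left(C,T \right)} = \frac{2}{7} + C \left(1 - T\right)$ ($d{\left(C,T \right)} = \left(1 - T\right) C + \frac{2}{7} = C \left(1 - T\right) + \frac{2}{7} = \frac{2}{7} + C \left(1 - T\right)$)
$0 \left(-8\right) d{\left(1,6 \right)} = 0 \left(-8\right) \left(\frac{2}{7} + 1 - 1 \cdot 6\right) = 0 \left(\frac{2}{7} + 1 - 6\right) = 0 \left(- \frac{33}{7}\right) = 0$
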